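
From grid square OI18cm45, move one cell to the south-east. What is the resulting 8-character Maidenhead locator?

OI18cm54

Longitude extended square 4; +1 → 5.
Latitude extended square 5; −1 → 4.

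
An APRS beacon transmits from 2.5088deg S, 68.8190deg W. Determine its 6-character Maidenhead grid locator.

Add 180° to longitude and 90° to latitude: 111.1810, 87.4912.
Field: 111.1810/20 → 5 → F, 87.4912/10 → 8 → I; chars FI.
Square: 11.1810/2 → 5, 7.4912/1 → 7; chars 57.
Subsquare: 1.1810/0.0833333 → 14 → o, 0.4912/0.0416667 → 11 → l; chars ol.

FI57ol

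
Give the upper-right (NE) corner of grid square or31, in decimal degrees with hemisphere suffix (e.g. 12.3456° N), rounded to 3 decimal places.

Field O=14, R=17: +14·20° lon, +17·10° lat → SW at lon 100°, lat 80°.
Square 3, 1: +3·2° lon, +1·1° lat → SW at lon 106°, lat 81°.
Cell spans 2° lon × 1° lat. NE corner is SW corner plus one full cell.
latitude 82.000° N, longitude 108.000° E.

82.000° N, 108.000° E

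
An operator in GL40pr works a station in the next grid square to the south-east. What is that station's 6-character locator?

GL40qq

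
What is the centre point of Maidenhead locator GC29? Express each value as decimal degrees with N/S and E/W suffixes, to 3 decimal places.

Field G=6, C=2: +6·20° lon, +2·10° lat → SW at lon -60°, lat -70°.
Square 2, 9: +2·2° lon, +9·1° lat → SW at lon -56°, lat -61°.
Cell spans 2° lon × 1° lat. Centre is SW corner plus half of each.
latitude 60.500° S, longitude 55.000° W.

60.500° S, 55.000° W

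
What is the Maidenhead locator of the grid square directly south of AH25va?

AH24vx

Latitude subsquare a = 0; −1 → -1, wraps to 23 = x, carry into square.
Latitude square 5; −1 → 4.
The longitude characters are unchanged.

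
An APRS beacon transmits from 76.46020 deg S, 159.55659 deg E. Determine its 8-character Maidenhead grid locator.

QB93sm69

Add 180° to longitude and 90° to latitude: 339.55659, 13.53980.
Field: lon ⌊339.55659/20⌋ = 16 → Q; lat ⌊13.53980/10⌋ = 1 → B.
Square: lon ⌊19.55659/2⌋ = 9; lat ⌊3.53980/1⌋ = 3.
Subsquare: lon ⌊1.55659/0.0833333⌋ = 18 → s; lat ⌊0.53980/0.0416667⌋ = 12 → m.
Extended square: lon ⌊0.05659/0.00833333⌋ = 6; lat ⌊0.03980/0.00416667⌋ = 9.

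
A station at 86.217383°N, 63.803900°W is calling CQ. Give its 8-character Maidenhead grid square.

Offset from 180°W / 90°S: lon 116.19610°, lat 176.21738°.
Field: lon ⌊116.19610/20⌋ = 5 → F; lat ⌊176.21738/10⌋ = 17 → R.
Square: lon ⌊16.19610/2⌋ = 8; lat ⌊6.21738/1⌋ = 6.
Subsquare: lon ⌊0.19610/0.0833333⌋ = 2 → c; lat ⌊0.21738/0.0416667⌋ = 5 → f.
Extended square: lon ⌊0.02943/0.00833333⌋ = 3; lat ⌊0.00905/0.00416667⌋ = 2.

FR86cf32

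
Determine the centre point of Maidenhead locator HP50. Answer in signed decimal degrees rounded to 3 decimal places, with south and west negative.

60.500, -29.000

Field H=7, P=15: +7·20° lon, +15·10° lat → SW at lon -40°, lat 60°.
Square 5, 0: +5·2° lon, +0·1° lat → SW at lon -30°, lat 60°.
Cell spans 2° lon × 1° lat. Centre is SW corner plus half of each.
latitude 60.500, longitude -29.000.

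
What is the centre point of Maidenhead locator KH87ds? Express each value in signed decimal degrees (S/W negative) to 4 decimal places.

-12.2292, 36.2917

Field K=10, H=7: +10·20° lon, +7·10° lat → SW at lon 20°, lat -20°.
Square 8, 7: +8·2° lon, +7·1° lat → SW at lon 36°, lat -13°.
Subsquare d=3, s=18: +3·0.0833333° lon, +18·0.0416667° lat → SW at lon 36.25°, lat -12.25°.
Cell spans 0.0833333° lon × 0.0416667° lat. Centre is SW corner plus half of each.
latitude -12.2292, longitude 36.2917.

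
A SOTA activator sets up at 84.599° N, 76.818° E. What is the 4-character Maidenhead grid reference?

MR84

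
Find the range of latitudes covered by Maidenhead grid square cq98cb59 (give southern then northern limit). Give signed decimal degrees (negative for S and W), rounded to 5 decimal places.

78.07917, 78.08333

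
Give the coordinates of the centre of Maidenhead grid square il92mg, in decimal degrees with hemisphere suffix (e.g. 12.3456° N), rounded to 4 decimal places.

Field I=8, L=11: +8·20° lon, +11·10° lat → SW at lon -20°, lat 20°.
Square 9, 2: +9·2° lon, +2·1° lat → SW at lon -2°, lat 22°.
Subsquare m=12, g=6: +12·0.0833333° lon, +6·0.0416667° lat → SW at lon -1°, lat 22.25°.
Cell spans 0.0833333° lon × 0.0416667° lat. Centre is SW corner plus half of each.
latitude 22.2708° N, longitude 0.9583° W.

22.2708° N, 0.9583° W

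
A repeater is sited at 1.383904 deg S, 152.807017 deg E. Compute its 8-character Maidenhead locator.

Add 180° to longitude and 90° to latitude: 332.80702, 88.61610.
Field: 332.80702/20 → 16 → Q, 88.61610/10 → 8 → I; chars QI.
Square: 12.80702/2 → 6, 8.61610/1 → 8; chars 68.
Subsquare: 0.80702/0.0833333 → 9 → j, 0.61610/0.0416667 → 14 → o; chars jo.
Extended square: 0.05702/0.00833333 → 6, 0.03276/0.00416667 → 7; chars 67.

QI68jo67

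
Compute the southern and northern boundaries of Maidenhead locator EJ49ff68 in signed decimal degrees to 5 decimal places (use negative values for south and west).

Field E=4, J=9: +4·20° lon, +9·10° lat → SW at lon -100°, lat 0°.
Square 4, 9: +4·2° lon, +9·1° lat → SW at lon -92°, lat 9°.
Subsquare f=5, f=5: +5·0.0833333° lon, +5·0.0416667° lat → SW at lon -91.5833°, lat 9.20833°.
Extended square 6, 8: +6·0.00833333° lon, +8·0.00416667° lat → SW at lon -91.5333°, lat 9.24167°.
Cell spans 0.00833333° lon × 0.00416667° lat.
south 9.24167, north 9.24583.

9.24167, 9.24583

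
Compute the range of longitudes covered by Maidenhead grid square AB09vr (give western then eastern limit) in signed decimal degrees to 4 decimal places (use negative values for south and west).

-178.2500, -178.1667

Field A=0, B=1: +0·20° lon, +1·10° lat → SW at lon -180°, lat -80°.
Square 0, 9: +0·2° lon, +9·1° lat → SW at lon -180°, lat -71°.
Subsquare v=21, r=17: +21·0.0833333° lon, +17·0.0416667° lat → SW at lon -178.25°, lat -70.2917°.
Cell spans 0.0833333° lon × 0.0416667° lat.
west -178.2500, east -178.1667.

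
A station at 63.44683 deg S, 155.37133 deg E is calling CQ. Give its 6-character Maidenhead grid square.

Add 180° to longitude and 90° to latitude: 335.3713, 26.5532.
Field: 335.3713/20 → 16 → Q, 26.5532/10 → 2 → C; chars QC.
Square: 15.3713/2 → 7, 6.5532/1 → 6; chars 76.
Subsquare: 1.3713/0.0833333 → 16 → q, 0.5532/0.0416667 → 13 → n; chars qn.

QC76qn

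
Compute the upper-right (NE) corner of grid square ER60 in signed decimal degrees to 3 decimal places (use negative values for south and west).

81.000, -86.000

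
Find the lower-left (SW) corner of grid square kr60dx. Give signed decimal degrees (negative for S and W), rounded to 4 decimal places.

Field K=10, R=17: +10·20° lon, +17·10° lat → SW at lon 20°, lat 80°.
Square 6, 0: +6·2° lon, +0·1° lat → SW at lon 32°, lat 80°.
Subsquare d=3, x=23: +3·0.0833333° lon, +23·0.0416667° lat → SW at lon 32.25°, lat 80.9583°.
latitude 80.9583, longitude 32.2500.

80.9583, 32.2500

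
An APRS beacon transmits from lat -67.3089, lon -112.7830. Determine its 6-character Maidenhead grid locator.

DC32oq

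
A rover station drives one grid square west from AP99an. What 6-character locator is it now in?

AP89xn

Longitude subsquare a = 0; −1 → -1, wraps to 23 = x, carry into square.
Longitude square 9; −1 → 8.
The latitude characters are unchanged.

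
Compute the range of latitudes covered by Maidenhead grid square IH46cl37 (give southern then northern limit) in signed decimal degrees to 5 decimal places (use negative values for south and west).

-13.51250, -13.50833

Field I=8, H=7: +8·20° lon, +7·10° lat → SW at lon -20°, lat -20°.
Square 4, 6: +4·2° lon, +6·1° lat → SW at lon -12°, lat -14°.
Subsquare c=2, l=11: +2·0.0833333° lon, +11·0.0416667° lat → SW at lon -11.8333°, lat -13.5417°.
Extended square 3, 7: +3·0.00833333° lon, +7·0.00416667° lat → SW at lon -11.8083°, lat -13.5125°.
Cell spans 0.00833333° lon × 0.00416667° lat.
south -13.51250, north -13.50833.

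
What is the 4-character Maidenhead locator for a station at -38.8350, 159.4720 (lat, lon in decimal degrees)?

QF91

Shift to the Maidenhead origin (180°W, 90°S): lon 339.47, lat 51.16.
Field: lon ⌊339.47/20⌋ = 16 → Q; lat ⌊51.16/10⌋ = 5 → F.
Square: lon ⌊19.47/2⌋ = 9; lat ⌊1.16/1⌋ = 1.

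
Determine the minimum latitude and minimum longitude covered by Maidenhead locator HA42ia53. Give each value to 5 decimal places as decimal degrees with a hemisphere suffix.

87.98750° S, 31.29167° W

Field H=7, A=0: +7·20° lon, +0·10° lat → SW at lon -40°, lat -90°.
Square 4, 2: +4·2° lon, +2·1° lat → SW at lon -32°, lat -88°.
Subsquare i=8, a=0: +8·0.0833333° lon, +0·0.0416667° lat → SW at lon -31.3333°, lat -88°.
Extended square 5, 3: +5·0.00833333° lon, +3·0.00416667° lat → SW at lon -31.2917°, lat -87.9875°.
latitude 87.98750° S, longitude 31.29167° W.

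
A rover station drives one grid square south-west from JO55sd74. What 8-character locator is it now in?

Longitude extended square 7; −1 → 6.
Latitude extended square 4; −1 → 3.

JO55sd63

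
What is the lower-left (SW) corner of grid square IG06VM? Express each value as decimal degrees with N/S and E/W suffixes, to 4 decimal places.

Field I=8, G=6: +8·20° lon, +6·10° lat → SW at lon -20°, lat -30°.
Square 0, 6: +0·2° lon, +6·1° lat → SW at lon -20°, lat -24°.
Subsquare v=21, m=12: +21·0.0833333° lon, +12·0.0416667° lat → SW at lon -18.25°, lat -23.5°.
latitude 23.5000° S, longitude 18.2500° W.

23.5000° S, 18.2500° W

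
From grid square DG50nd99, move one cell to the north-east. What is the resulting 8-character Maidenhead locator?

Longitude extended square 9; +1 → 10, wraps to 0, carry into subsquare.
Longitude subsquare n = 13; +1 → 14 = o.
Latitude extended square 9; +1 → 10, wraps to 0, carry into subsquare.
Latitude subsquare d = 3; +1 → 4 = e.

DG50oe00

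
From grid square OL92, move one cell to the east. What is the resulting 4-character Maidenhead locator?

PL02

Longitude square 9; +1 → 10, wraps to 0, carry into field.
Longitude field O = 14; +1 → 15 = P.
The latitude characters are unchanged.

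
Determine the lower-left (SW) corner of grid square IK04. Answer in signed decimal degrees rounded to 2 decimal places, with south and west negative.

14.00, -20.00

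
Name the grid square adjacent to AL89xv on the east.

Longitude subsquare x = 23; +1 → 24, wraps to 0 = a, carry into square.
Longitude square 8; +1 → 9.
The latitude characters are unchanged.

AL99av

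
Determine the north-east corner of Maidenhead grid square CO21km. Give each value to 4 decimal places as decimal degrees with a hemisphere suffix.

Field C=2, O=14: +2·20° lon, +14·10° lat → SW at lon -140°, lat 50°.
Square 2, 1: +2·2° lon, +1·1° lat → SW at lon -136°, lat 51°.
Subsquare k=10, m=12: +10·0.0833333° lon, +12·0.0416667° lat → SW at lon -135.167°, lat 51.5°.
Cell spans 0.0833333° lon × 0.0416667° lat. NE corner is SW corner plus one full cell.
latitude 51.5417° N, longitude 135.0833° W.

51.5417° N, 135.0833° W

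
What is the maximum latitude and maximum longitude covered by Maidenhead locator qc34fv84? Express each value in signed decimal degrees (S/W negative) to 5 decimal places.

-65.10417, 146.49167

Field Q=16, C=2: +16·20° lon, +2·10° lat → SW at lon 140°, lat -70°.
Square 3, 4: +3·2° lon, +4·1° lat → SW at lon 146°, lat -66°.
Subsquare f=5, v=21: +5·0.0833333° lon, +21·0.0416667° lat → SW at lon 146.417°, lat -65.125°.
Extended square 8, 4: +8·0.00833333° lon, +4·0.00416667° lat → SW at lon 146.483°, lat -65.1083°.
Cell spans 0.00833333° lon × 0.00416667° lat. NE corner is SW corner plus one full cell.
latitude -65.10417, longitude 146.49167.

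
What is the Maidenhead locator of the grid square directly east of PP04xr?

PP14ar

Longitude subsquare x = 23; +1 → 24, wraps to 0 = a, carry into square.
Longitude square 0; +1 → 1.
The latitude characters are unchanged.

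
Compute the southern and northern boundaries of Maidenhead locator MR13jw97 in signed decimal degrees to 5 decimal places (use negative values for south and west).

Field M=12, R=17: +12·20° lon, +17·10° lat → SW at lon 60°, lat 80°.
Square 1, 3: +1·2° lon, +3·1° lat → SW at lon 62°, lat 83°.
Subsquare j=9, w=22: +9·0.0833333° lon, +22·0.0416667° lat → SW at lon 62.75°, lat 83.9167°.
Extended square 9, 7: +9·0.00833333° lon, +7·0.00416667° lat → SW at lon 62.825°, lat 83.9458°.
Cell spans 0.00833333° lon × 0.00416667° lat.
south 83.94583, north 83.95000.

83.94583, 83.95000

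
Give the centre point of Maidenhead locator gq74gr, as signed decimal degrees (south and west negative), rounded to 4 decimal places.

74.7292, -45.4583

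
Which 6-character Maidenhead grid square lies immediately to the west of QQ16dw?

QQ16cw

Longitude subsquare d = 3; −1 → 2 = c.
The latitude characters are unchanged.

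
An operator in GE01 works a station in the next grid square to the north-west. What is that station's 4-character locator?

FE92

Longitude square 0; −1 → -1, wraps to 9, carry into field.
Longitude field G = 6; −1 → 5 = F.
Latitude square 1; +1 → 2.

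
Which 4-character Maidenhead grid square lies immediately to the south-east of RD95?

AD04

Longitude square 9; +1 → 10, wraps to 0, carry into field.
Longitude field R = 17; +1 → 18, wraps to 0 = A, wrapping around the antimeridian.
Latitude square 5; −1 → 4.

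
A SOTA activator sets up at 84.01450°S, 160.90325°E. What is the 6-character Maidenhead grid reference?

RA05kx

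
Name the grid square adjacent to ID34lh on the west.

Longitude subsquare l = 11; −1 → 10 = k.
The latitude characters are unchanged.

ID34kh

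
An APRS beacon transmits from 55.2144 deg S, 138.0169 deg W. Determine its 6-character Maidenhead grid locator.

CD04xs

Offset from 180°W / 90°S: lon 41.9831°, lat 34.7856°.
Field (20°×10°, letters A–R): 41.9831/20 → 2 → C, 34.7856/10 → 3 → D; chars CD.
Square (2°×1°, digits 0–9): 1.9831/2 → 0, 4.7856/1 → 4; chars 04.
Subsquare (5′×2.5′, letters a–x): 1.9831/0.0833333 → 23 → x, 0.7856/0.0416667 → 18 → s; chars xs.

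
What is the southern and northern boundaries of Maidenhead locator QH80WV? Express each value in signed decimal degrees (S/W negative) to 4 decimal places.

Field Q=16, H=7: +16·20° lon, +7·10° lat → SW at lon 140°, lat -20°.
Square 8, 0: +8·2° lon, +0·1° lat → SW at lon 156°, lat -20°.
Subsquare w=22, v=21: +22·0.0833333° lon, +21·0.0416667° lat → SW at lon 157.833°, lat -19.125°.
Cell spans 0.0833333° lon × 0.0416667° lat.
south -19.1250, north -19.0833.

-19.1250, -19.0833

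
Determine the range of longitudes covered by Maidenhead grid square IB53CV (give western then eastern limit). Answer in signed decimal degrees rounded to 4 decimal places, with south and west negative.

-9.8333, -9.7500

Field I=8, B=1: +8·20° lon, +1·10° lat → SW at lon -20°, lat -80°.
Square 5, 3: +5·2° lon, +3·1° lat → SW at lon -10°, lat -77°.
Subsquare c=2, v=21: +2·0.0833333° lon, +21·0.0416667° lat → SW at lon -9.83333°, lat -76.125°.
Cell spans 0.0833333° lon × 0.0416667° lat.
west -9.8333, east -9.7500.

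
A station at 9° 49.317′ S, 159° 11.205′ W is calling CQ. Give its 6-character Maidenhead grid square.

BI00je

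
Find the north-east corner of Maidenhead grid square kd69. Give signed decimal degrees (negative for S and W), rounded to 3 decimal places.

Field K=10, D=3: +10·20° lon, +3·10° lat → SW at lon 20°, lat -60°.
Square 6, 9: +6·2° lon, +9·1° lat → SW at lon 32°, lat -51°.
Cell spans 2° lon × 1° lat. NE corner is SW corner plus one full cell.
latitude -50.000, longitude 34.000.

-50.000, 34.000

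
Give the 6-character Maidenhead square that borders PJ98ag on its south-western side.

PJ88xf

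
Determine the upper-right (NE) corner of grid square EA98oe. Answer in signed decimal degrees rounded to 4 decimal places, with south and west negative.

-81.7917, -80.7500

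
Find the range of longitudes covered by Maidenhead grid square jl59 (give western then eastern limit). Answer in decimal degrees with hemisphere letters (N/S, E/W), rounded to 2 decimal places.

Field J=9, L=11: +9·20° lon, +11·10° lat → SW at lon 0°, lat 20°.
Square 5, 9: +5·2° lon, +9·1° lat → SW at lon 10°, lat 29°.
Cell spans 2° lon × 1° lat.
west 10.00° E, east 12.00° E.

10.00° E, 12.00° E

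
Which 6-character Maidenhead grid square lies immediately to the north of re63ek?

Latitude subsquare k = 10; +1 → 11 = l.
The longitude characters are unchanged.

RE63el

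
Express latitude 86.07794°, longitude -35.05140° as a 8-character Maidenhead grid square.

Shift to the Maidenhead origin (180°W, 90°S): lon 144.94860, lat 176.07794.
Field: lon ⌊144.94860/20⌋ = 7 → H; lat ⌊176.07794/10⌋ = 17 → R.
Square: lon ⌊4.94860/2⌋ = 2; lat ⌊6.07794/1⌋ = 6.
Subsquare: lon ⌊0.94860/0.0833333⌋ = 11 → l; lat ⌊0.07794/0.0416667⌋ = 1 → b.
Extended square: lon ⌊0.03193/0.00833333⌋ = 3; lat ⌊0.03627/0.00416667⌋ = 8.

HR26lb38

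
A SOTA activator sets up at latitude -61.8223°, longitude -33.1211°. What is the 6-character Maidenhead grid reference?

HC38ke

Shift to the Maidenhead origin (180°W, 90°S): lon 146.8789, lat 28.1777.
Field: 146.8789/20 → 7 → H, 28.1777/10 → 2 → C; chars HC.
Square: 6.8789/2 → 3, 8.1777/1 → 8; chars 38.
Subsquare: 0.8789/0.0833333 → 10 → k, 0.1777/0.0416667 → 4 → e; chars ke.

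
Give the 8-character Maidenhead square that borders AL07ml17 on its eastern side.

Longitude extended square 1; +1 → 2.
The latitude characters are unchanged.

AL07ml27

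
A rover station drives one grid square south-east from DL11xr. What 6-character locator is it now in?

DL21aq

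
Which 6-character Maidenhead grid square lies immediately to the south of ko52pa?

KO51px

Latitude subsquare a = 0; −1 → -1, wraps to 23 = x, carry into square.
Latitude square 2; −1 → 1.
The longitude characters are unchanged.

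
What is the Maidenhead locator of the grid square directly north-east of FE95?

GE06

Longitude square 9; +1 → 10, wraps to 0, carry into field.
Longitude field F = 5; +1 → 6 = G.
Latitude square 5; +1 → 6.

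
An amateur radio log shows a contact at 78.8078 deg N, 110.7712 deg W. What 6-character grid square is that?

Shift to the Maidenhead origin (180°W, 90°S): lon 69.2288, lat 168.8078.
Field: lon ⌊69.2288/20⌋ = 3 → D; lat ⌊168.8078/10⌋ = 16 → Q.
Square: lon ⌊9.2288/2⌋ = 4; lat ⌊8.8078/1⌋ = 8.
Subsquare: lon ⌊1.2288/0.0833333⌋ = 14 → o; lat ⌊0.8078/0.0416667⌋ = 19 → t.

DQ48ot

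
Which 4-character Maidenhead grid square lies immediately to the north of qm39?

Latitude square 9; +1 → 10, wraps to 0, carry into field.
Latitude field M = 12; +1 → 13 = N.
The longitude characters are unchanged.

QN30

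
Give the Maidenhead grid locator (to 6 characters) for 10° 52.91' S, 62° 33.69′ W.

FH89rc

Add 180° to longitude and 90° to latitude: 117.4385, 79.1182.
Field (20°×10°, letters A–R): 117.4385/20 → 5 → F, 79.1182/10 → 7 → H; chars FH.
Square (2°×1°, digits 0–9): 17.4385/2 → 8, 9.1182/1 → 9; chars 89.
Subsquare (5′×2.5′, letters a–x): 1.4385/0.0833333 → 17 → r, 0.1182/0.0416667 → 2 → c; chars rc.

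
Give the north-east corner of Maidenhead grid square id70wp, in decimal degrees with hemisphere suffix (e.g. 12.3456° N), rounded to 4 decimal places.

59.3333° S, 4.0833° W

Field I=8, D=3: +8·20° lon, +3·10° lat → SW at lon -20°, lat -60°.
Square 7, 0: +7·2° lon, +0·1° lat → SW at lon -6°, lat -60°.
Subsquare w=22, p=15: +22·0.0833333° lon, +15·0.0416667° lat → SW at lon -4.16667°, lat -59.375°.
Cell spans 0.0833333° lon × 0.0416667° lat. NE corner is SW corner plus one full cell.
latitude 59.3333° S, longitude 4.0833° W.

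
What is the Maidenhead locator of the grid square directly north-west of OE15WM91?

Longitude extended square 9; −1 → 8.
Latitude extended square 1; +1 → 2.

OE15wm82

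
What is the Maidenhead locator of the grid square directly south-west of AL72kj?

Longitude subsquare k = 10; −1 → 9 = j.
Latitude subsquare j = 9; −1 → 8 = i.

AL72ji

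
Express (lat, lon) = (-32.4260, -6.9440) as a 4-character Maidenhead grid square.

Add 180° to longitude and 90° to latitude: 173.06, 57.57.
Field: lon ⌊173.06/20⌋ = 8 → I; lat ⌊57.57/10⌋ = 5 → F.
Square: lon ⌊13.06/2⌋ = 6; lat ⌊7.57/1⌋ = 7.

IF67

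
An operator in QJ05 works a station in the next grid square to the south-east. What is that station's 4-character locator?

Longitude square 0; +1 → 1.
Latitude square 5; −1 → 4.

QJ14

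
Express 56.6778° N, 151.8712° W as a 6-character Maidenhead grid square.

Add 180° to longitude and 90° to latitude: 28.1288, 146.6778.
Field: lon ⌊28.1288/20⌋ = 1 → B; lat ⌊146.6778/10⌋ = 14 → O.
Square: lon ⌊8.1288/2⌋ = 4; lat ⌊6.6778/1⌋ = 6.
Subsquare: lon ⌊0.1288/0.0833333⌋ = 1 → b; lat ⌊0.6778/0.0416667⌋ = 16 → q.

BO46bq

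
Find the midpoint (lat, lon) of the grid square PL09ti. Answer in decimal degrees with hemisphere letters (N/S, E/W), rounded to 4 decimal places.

Field P=15, L=11: +15·20° lon, +11·10° lat → SW at lon 120°, lat 20°.
Square 0, 9: +0·2° lon, +9·1° lat → SW at lon 120°, lat 29°.
Subsquare t=19, i=8: +19·0.0833333° lon, +8·0.0416667° lat → SW at lon 121.583°, lat 29.3333°.
Cell spans 0.0833333° lon × 0.0416667° lat. Centre is SW corner plus half of each.
latitude 29.3542° N, longitude 121.6250° E.

29.3542° N, 121.6250° E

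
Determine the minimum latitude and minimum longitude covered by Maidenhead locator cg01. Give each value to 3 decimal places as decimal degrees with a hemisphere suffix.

29.000° S, 140.000° W

Field C=2, G=6: +2·20° lon, +6·10° lat → SW at lon -140°, lat -30°.
Square 0, 1: +0·2° lon, +1·1° lat → SW at lon -140°, lat -29°.
latitude 29.000° S, longitude 140.000° W.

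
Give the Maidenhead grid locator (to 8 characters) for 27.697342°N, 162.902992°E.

RL17kq87

Shift to the Maidenhead origin (180°W, 90°S): lon 342.90299, lat 117.69734.
Field: 342.90299/20 → 17 → R, 117.69734/10 → 11 → L; chars RL.
Square: 2.90299/2 → 1, 7.69734/1 → 7; chars 17.
Subsquare: 0.90299/0.0833333 → 10 → k, 0.69734/0.0416667 → 16 → q; chars kq.
Extended square: 0.06966/0.00833333 → 8, 0.03068/0.00416667 → 7; chars 87.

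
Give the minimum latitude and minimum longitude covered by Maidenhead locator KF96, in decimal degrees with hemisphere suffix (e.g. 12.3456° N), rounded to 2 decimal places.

34.00° S, 38.00° E

Field K=10, F=5: +10·20° lon, +5·10° lat → SW at lon 20°, lat -40°.
Square 9, 6: +9·2° lon, +6·1° lat → SW at lon 38°, lat -34°.
latitude 34.00° S, longitude 38.00° E.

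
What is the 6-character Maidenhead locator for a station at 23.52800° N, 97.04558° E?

NL83mm

Add 180° to longitude and 90° to latitude: 277.0456, 113.5280.
Field (20°×10°, letters A–R): lon ⌊277.0456/20⌋ = 13 → N; lat ⌊113.5280/10⌋ = 11 → L.
Square (2°×1°, digits 0–9): lon ⌊17.0456/2⌋ = 8; lat ⌊3.5280/1⌋ = 3.
Subsquare (5′×2.5′, letters a–x): lon ⌊1.0456/0.0833333⌋ = 12 → m; lat ⌊0.5280/0.0416667⌋ = 12 → m.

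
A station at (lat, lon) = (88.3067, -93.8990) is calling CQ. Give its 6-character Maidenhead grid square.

ER38bh

Offset from 180°W / 90°S: lon 86.1010°, lat 178.3067°.
Field: lon ⌊86.1010/20⌋ = 4 → E; lat ⌊178.3067/10⌋ = 17 → R.
Square: lon ⌊6.1010/2⌋ = 3; lat ⌊8.3067/1⌋ = 8.
Subsquare: lon ⌊0.1010/0.0833333⌋ = 1 → b; lat ⌊0.3067/0.0416667⌋ = 7 → h.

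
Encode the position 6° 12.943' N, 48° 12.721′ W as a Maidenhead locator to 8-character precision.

GJ56vf41

Add 180° to longitude and 90° to latitude: 131.78798, 96.21572.
Field: 131.78798/20 → 6 → G, 96.21572/10 → 9 → J; chars GJ.
Square: 11.78798/2 → 5, 6.21572/1 → 6; chars 56.
Subsquare: 1.78798/0.0833333 → 21 → v, 0.21572/0.0416667 → 5 → f; chars vf.
Extended square: 0.03798/0.00833333 → 4, 0.00738/0.00416667 → 1; chars 41.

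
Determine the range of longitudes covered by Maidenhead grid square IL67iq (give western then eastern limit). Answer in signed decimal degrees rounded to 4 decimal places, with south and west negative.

Field I=8, L=11: +8·20° lon, +11·10° lat → SW at lon -20°, lat 20°.
Square 6, 7: +6·2° lon, +7·1° lat → SW at lon -8°, lat 27°.
Subsquare i=8, q=16: +8·0.0833333° lon, +16·0.0416667° lat → SW at lon -7.33333°, lat 27.6667°.
Cell spans 0.0833333° lon × 0.0416667° lat.
west -7.3333, east -7.2500.

-7.3333, -7.2500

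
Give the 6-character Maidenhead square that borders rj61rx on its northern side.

RJ62ra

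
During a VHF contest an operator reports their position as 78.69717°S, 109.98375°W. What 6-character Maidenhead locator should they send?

DB51ah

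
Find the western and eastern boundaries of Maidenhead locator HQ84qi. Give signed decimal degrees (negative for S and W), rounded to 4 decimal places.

-22.6667, -22.5833

Field H=7, Q=16: +7·20° lon, +16·10° lat → SW at lon -40°, lat 70°.
Square 8, 4: +8·2° lon, +4·1° lat → SW at lon -24°, lat 74°.
Subsquare q=16, i=8: +16·0.0833333° lon, +8·0.0416667° lat → SW at lon -22.6667°, lat 74.3333°.
Cell spans 0.0833333° lon × 0.0416667° lat.
west -22.6667, east -22.5833.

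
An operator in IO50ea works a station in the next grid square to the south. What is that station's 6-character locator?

IN59ex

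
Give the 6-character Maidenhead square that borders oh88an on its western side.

Longitude subsquare a = 0; −1 → -1, wraps to 23 = x, carry into square.
Longitude square 8; −1 → 7.
The latitude characters are unchanged.

OH78xn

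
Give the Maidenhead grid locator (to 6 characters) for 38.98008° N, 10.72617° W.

IM48px

Shift to the Maidenhead origin (180°W, 90°S): lon 169.2738, lat 128.9801.
Field (20°×10°, letters A–R): lon ⌊169.2738/20⌋ = 8 → I; lat ⌊128.9801/10⌋ = 12 → M.
Square (2°×1°, digits 0–9): lon ⌊9.2738/2⌋ = 4; lat ⌊8.9801/1⌋ = 8.
Subsquare (5′×2.5′, letters a–x): lon ⌊1.2738/0.0833333⌋ = 15 → p; lat ⌊0.9801/0.0416667⌋ = 23 → x.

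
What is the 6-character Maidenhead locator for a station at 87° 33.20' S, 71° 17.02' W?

Offset from 180°W / 90°S: lon 108.7163°, lat 2.4467°.
Field: 108.7163/20 → 5 → F, 2.4467/10 → 0 → A; chars FA.
Square: 8.7163/2 → 4, 2.4467/1 → 2; chars 42.
Subsquare: 0.7163/0.0833333 → 8 → i, 0.4467/0.0416667 → 10 → k; chars ik.

FA42ik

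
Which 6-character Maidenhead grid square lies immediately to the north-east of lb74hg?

LB74ih

Longitude subsquare h = 7; +1 → 8 = i.
Latitude subsquare g = 6; +1 → 7 = h.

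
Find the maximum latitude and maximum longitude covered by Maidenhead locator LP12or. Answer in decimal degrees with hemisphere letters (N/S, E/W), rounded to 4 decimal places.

62.7500° N, 43.2500° E

Field L=11, P=15: +11·20° lon, +15·10° lat → SW at lon 40°, lat 60°.
Square 1, 2: +1·2° lon, +2·1° lat → SW at lon 42°, lat 62°.
Subsquare o=14, r=17: +14·0.0833333° lon, +17·0.0416667° lat → SW at lon 43.1667°, lat 62.7083°.
Cell spans 0.0833333° lon × 0.0416667° lat. NE corner is SW corner plus one full cell.
latitude 62.7500° N, longitude 43.2500° E.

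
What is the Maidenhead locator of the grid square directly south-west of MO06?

LO95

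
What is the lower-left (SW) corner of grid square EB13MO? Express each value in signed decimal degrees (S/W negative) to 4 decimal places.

-76.4167, -97.0000

Field E=4, B=1: +4·20° lon, +1·10° lat → SW at lon -100°, lat -80°.
Square 1, 3: +1·2° lon, +3·1° lat → SW at lon -98°, lat -77°.
Subsquare m=12, o=14: +12·0.0833333° lon, +14·0.0416667° lat → SW at lon -97°, lat -76.4167°.
latitude -76.4167, longitude -97.0000.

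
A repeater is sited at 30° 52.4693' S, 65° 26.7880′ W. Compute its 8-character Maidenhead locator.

Shift to the Maidenhead origin (180°W, 90°S): lon 114.55353, lat 59.12551.
Field (20°×10°, letters A–R): lon ⌊114.55353/20⌋ = 5 → F; lat ⌊59.12551/10⌋ = 5 → F.
Square (2°×1°, digits 0–9): lon ⌊14.55353/2⌋ = 7; lat ⌊9.12551/1⌋ = 9.
Subsquare (5′×2.5′, letters a–x): lon ⌊0.55353/0.0833333⌋ = 6 → g; lat ⌊0.12551/0.0416667⌋ = 3 → d.
Extended square (30″×15″, digits 0–9): lon ⌊0.05353/0.00833333⌋ = 6; lat ⌊0.00051/0.00416667⌋ = 0.

FF79gd60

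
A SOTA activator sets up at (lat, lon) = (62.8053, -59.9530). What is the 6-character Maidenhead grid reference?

Offset from 180°W / 90°S: lon 120.0470°, lat 152.8053°.
Field: 120.0470/20 → 6 → G, 152.8053/10 → 15 → P; chars GP.
Square: 0.0470/2 → 0, 2.8053/1 → 2; chars 02.
Subsquare: 0.0470/0.0833333 → 0 → a, 0.8053/0.0416667 → 19 → t; chars at.

GP02at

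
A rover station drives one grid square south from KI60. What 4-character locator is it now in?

KH69

Latitude square 0; −1 → -1, wraps to 9, carry into field.
Latitude field I = 8; −1 → 7 = H.
The longitude characters are unchanged.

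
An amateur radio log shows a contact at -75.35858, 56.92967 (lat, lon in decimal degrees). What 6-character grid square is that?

LB84lp

Add 180° to longitude and 90° to latitude: 236.9297, 14.6414.
Field: 236.9297/20 → 11 → L, 14.6414/10 → 1 → B; chars LB.
Square: 16.9297/2 → 8, 4.6414/1 → 4; chars 84.
Subsquare: 0.9297/0.0833333 → 11 → l, 0.6414/0.0416667 → 15 → p; chars lp.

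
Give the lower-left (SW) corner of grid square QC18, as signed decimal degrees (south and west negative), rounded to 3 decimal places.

-62.000, 142.000

Field Q=16, C=2: +16·20° lon, +2·10° lat → SW at lon 140°, lat -70°.
Square 1, 8: +1·2° lon, +8·1° lat → SW at lon 142°, lat -62°.
latitude -62.000, longitude 142.000.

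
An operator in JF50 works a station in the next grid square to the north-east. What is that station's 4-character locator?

Longitude square 5; +1 → 6.
Latitude square 0; +1 → 1.

JF61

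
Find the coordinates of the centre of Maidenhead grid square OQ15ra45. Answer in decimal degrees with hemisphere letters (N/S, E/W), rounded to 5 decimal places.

75.02292° N, 103.45417° E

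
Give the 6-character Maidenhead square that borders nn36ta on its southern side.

NN35tx

Latitude subsquare a = 0; −1 → -1, wraps to 23 = x, carry into square.
Latitude square 6; −1 → 5.
The longitude characters are unchanged.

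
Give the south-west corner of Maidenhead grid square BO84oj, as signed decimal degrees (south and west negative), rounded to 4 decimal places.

54.3750, -142.8333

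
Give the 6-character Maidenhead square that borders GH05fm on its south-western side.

GH05el

Longitude subsquare f = 5; −1 → 4 = e.
Latitude subsquare m = 12; −1 → 11 = l.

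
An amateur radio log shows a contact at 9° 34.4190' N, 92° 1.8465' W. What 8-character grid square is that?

EJ39xn67

Add 180° to longitude and 90° to latitude: 87.96922, 99.57365.
Field: 87.96922/20 → 4 → E, 99.57365/10 → 9 → J; chars EJ.
Square: 7.96922/2 → 3, 9.57365/1 → 9; chars 39.
Subsquare: 1.96922/0.0833333 → 23 → x, 0.57365/0.0416667 → 13 → n; chars xn.
Extended square: 0.05256/0.00833333 → 6, 0.03198/0.00416667 → 7; chars 67.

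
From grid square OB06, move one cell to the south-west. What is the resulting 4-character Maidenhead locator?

Longitude square 0; −1 → -1, wraps to 9, carry into field.
Longitude field O = 14; −1 → 13 = N.
Latitude square 6; −1 → 5.

NB95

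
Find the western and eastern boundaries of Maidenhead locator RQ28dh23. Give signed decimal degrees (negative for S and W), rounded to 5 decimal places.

Field R=17, Q=16: +17·20° lon, +16·10° lat → SW at lon 160°, lat 70°.
Square 2, 8: +2·2° lon, +8·1° lat → SW at lon 164°, lat 78°.
Subsquare d=3, h=7: +3·0.0833333° lon, +7·0.0416667° lat → SW at lon 164.25°, lat 78.2917°.
Extended square 2, 3: +2·0.00833333° lon, +3·0.00416667° lat → SW at lon 164.267°, lat 78.3042°.
Cell spans 0.00833333° lon × 0.00416667° lat.
west 164.26667, east 164.27500.

164.26667, 164.27500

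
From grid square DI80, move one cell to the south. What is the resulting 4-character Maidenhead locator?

Latitude square 0; −1 → -1, wraps to 9, carry into field.
Latitude field I = 8; −1 → 7 = H.
The longitude characters are unchanged.

DH89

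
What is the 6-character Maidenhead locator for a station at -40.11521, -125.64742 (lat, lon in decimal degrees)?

CE79ev

Shift to the Maidenhead origin (180°W, 90°S): lon 54.3526, lat 49.8848.
Field (20°×10°, letters A–R): 54.3526/20 → 2 → C, 49.8848/10 → 4 → E; chars CE.
Square (2°×1°, digits 0–9): 14.3526/2 → 7, 9.8848/1 → 9; chars 79.
Subsquare (5′×2.5′, letters a–x): 0.3526/0.0833333 → 4 → e, 0.8848/0.0416667 → 21 → v; chars ev.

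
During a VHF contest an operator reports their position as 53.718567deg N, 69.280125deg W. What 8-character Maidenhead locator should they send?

Offset from 180°W / 90°S: lon 110.71988°, lat 143.71857°.
Field (20°×10°, letters A–R): 110.71988/20 → 5 → F, 143.71857/10 → 14 → O; chars FO.
Square (2°×1°, digits 0–9): 10.71988/2 → 5, 3.71857/1 → 3; chars 53.
Subsquare (5′×2.5′, letters a–x): 0.71988/0.0833333 → 8 → i, 0.71857/0.0416667 → 17 → r; chars ir.
Extended square (30″×15″, digits 0–9): 0.05321/0.00833333 → 6, 0.01023/0.00416667 → 2; chars 62.

FO53ir62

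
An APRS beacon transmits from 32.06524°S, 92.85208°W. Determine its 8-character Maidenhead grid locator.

Add 180° to longitude and 90° to latitude: 87.14792, 57.93476.
Field: 87.14792/20 → 4 → E, 57.93476/10 → 5 → F; chars EF.
Square: 7.14792/2 → 3, 7.93476/1 → 7; chars 37.
Subsquare: 1.14792/0.0833333 → 13 → n, 0.93476/0.0416667 → 22 → w; chars nw.
Extended square: 0.06459/0.00833333 → 7, 0.01809/0.00416667 → 4; chars 74.

EF37nw74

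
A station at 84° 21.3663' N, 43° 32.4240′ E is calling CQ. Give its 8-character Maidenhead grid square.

Offset from 180°W / 90°S: lon 223.54040°, lat 174.35611°.
Field: 223.54040/20 → 11 → L, 174.35611/10 → 17 → R; chars LR.
Square: 3.54040/2 → 1, 4.35611/1 → 4; chars 14.
Subsquare: 1.54040/0.0833333 → 18 → s, 0.35611/0.0416667 → 8 → i; chars si.
Extended square: 0.04040/0.00833333 → 4, 0.02277/0.00416667 → 5; chars 45.

LR14si45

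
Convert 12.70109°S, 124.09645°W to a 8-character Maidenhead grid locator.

Shift to the Maidenhead origin (180°W, 90°S): lon 55.90355, lat 77.29891.
Field: 55.90355/20 → 2 → C, 77.29891/10 → 7 → H; chars CH.
Square: 15.90355/2 → 7, 7.29891/1 → 7; chars 77.
Subsquare: 1.90355/0.0833333 → 22 → w, 0.29891/0.0416667 → 7 → h; chars wh.
Extended square: 0.07022/0.00833333 → 8, 0.00724/0.00416667 → 1; chars 81.

CH77wh81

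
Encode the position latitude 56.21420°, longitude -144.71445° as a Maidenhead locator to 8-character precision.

Offset from 180°W / 90°S: lon 35.28555°, lat 146.21420°.
Field: lon ⌊35.28555/20⌋ = 1 → B; lat ⌊146.21420/10⌋ = 14 → O.
Square: lon ⌊15.28555/2⌋ = 7; lat ⌊6.21420/1⌋ = 6.
Subsquare: lon ⌊1.28555/0.0833333⌋ = 15 → p; lat ⌊0.21420/0.0416667⌋ = 5 → f.
Extended square: lon ⌊0.03555/0.00833333⌋ = 4; lat ⌊0.00587/0.00416667⌋ = 1.

BO76pf41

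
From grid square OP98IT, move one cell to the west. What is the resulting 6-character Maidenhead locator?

OP98ht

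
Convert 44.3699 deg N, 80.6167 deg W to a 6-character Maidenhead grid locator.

Shift to the Maidenhead origin (180°W, 90°S): lon 99.3833, lat 134.3699.
Field: lon ⌊99.3833/20⌋ = 4 → E; lat ⌊134.3699/10⌋ = 13 → N.
Square: lon ⌊19.3833/2⌋ = 9; lat ⌊4.3699/1⌋ = 4.
Subsquare: lon ⌊1.3833/0.0833333⌋ = 16 → q; lat ⌊0.3699/0.0416667⌋ = 8 → i.

EN94qi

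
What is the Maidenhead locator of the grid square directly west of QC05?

PC95

Longitude square 0; −1 → -1, wraps to 9, carry into field.
Longitude field Q = 16; −1 → 15 = P.
The latitude characters are unchanged.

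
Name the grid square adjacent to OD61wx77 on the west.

OD61wx67

Longitude extended square 7; −1 → 6.
The latitude characters are unchanged.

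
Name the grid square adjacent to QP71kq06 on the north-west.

QP71jq97

Longitude extended square 0; −1 → -1, wraps to 9, carry into subsquare.
Longitude subsquare k = 10; −1 → 9 = j.
Latitude extended square 6; +1 → 7.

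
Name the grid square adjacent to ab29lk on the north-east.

AB29ml

Longitude subsquare l = 11; +1 → 12 = m.
Latitude subsquare k = 10; +1 → 11 = l.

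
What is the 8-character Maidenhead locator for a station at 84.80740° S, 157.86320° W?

BA15be66

Add 180° to longitude and 90° to latitude: 22.13680, 5.19260.
Field: 22.13680/20 → 1 → B, 5.19260/10 → 0 → A; chars BA.
Square: 2.13680/2 → 1, 5.19260/1 → 5; chars 15.
Subsquare: 0.13680/0.0833333 → 1 → b, 0.19260/0.0416667 → 4 → e; chars be.
Extended square: 0.05347/0.00833333 → 6, 0.02593/0.00416667 → 6; chars 66.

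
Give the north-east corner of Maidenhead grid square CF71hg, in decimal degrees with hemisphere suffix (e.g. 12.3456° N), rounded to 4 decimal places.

38.7083° S, 125.3333° W

Field C=2, F=5: +2·20° lon, +5·10° lat → SW at lon -140°, lat -40°.
Square 7, 1: +7·2° lon, +1·1° lat → SW at lon -126°, lat -39°.
Subsquare h=7, g=6: +7·0.0833333° lon, +6·0.0416667° lat → SW at lon -125.417°, lat -38.75°.
Cell spans 0.0833333° lon × 0.0416667° lat. NE corner is SW corner plus one full cell.
latitude 38.7083° S, longitude 125.3333° W.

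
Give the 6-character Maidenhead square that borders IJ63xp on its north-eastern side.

IJ73aq

Longitude subsquare x = 23; +1 → 24, wraps to 0 = a, carry into square.
Longitude square 6; +1 → 7.
Latitude subsquare p = 15; +1 → 16 = q.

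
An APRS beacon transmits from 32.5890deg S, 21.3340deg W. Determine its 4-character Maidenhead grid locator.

HF97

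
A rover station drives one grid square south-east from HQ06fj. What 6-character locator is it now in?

HQ06gi

Longitude subsquare f = 5; +1 → 6 = g.
Latitude subsquare j = 9; −1 → 8 = i.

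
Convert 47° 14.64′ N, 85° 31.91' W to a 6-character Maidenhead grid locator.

EN77ff

Offset from 180°W / 90°S: lon 94.4682°, lat 137.2440°.
Field (20°×10°, letters A–R): 94.4682/20 → 4 → E, 137.2440/10 → 13 → N; chars EN.
Square (2°×1°, digits 0–9): 14.4682/2 → 7, 7.2440/1 → 7; chars 77.
Subsquare (5′×2.5′, letters a–x): 0.4682/0.0833333 → 5 → f, 0.2440/0.0416667 → 5 → f; chars ff.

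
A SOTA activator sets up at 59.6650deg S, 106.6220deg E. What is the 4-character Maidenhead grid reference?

OD30

Offset from 180°W / 90°S: lon 286.62°, lat 30.34°.
Field: 286.62/20 → 14 → O, 30.34/10 → 3 → D; chars OD.
Square: 6.62/2 → 3, 0.34/1 → 0; chars 30.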